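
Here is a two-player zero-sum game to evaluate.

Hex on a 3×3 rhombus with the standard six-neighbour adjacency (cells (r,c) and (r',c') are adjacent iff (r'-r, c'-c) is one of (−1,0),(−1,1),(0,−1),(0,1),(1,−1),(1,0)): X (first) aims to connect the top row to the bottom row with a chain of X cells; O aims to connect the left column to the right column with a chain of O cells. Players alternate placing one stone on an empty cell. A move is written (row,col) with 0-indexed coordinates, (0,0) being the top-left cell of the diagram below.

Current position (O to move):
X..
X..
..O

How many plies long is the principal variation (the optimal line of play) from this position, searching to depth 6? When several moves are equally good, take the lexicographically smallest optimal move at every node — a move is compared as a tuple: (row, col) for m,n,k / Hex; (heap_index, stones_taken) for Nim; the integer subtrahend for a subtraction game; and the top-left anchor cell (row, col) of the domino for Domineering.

PV length from [X../X../..O]: 5 plies

ply 1, O at X../X../..O | (0,1)=-1→XO./X../..O; (0,2)=-1→X.O/X../..O; (1,1)=-1→X../XO./..O; (1,2)=-1→X../X.O/..O; (2,0)=+1→X../X../O.O*; (2,1)=-1→X../X../.OO
ply 2, X at X../X../O.O | (0,1)=-1→XX./X../O.O*; (0,2)=-1→X.X/X../O.O; (1,1)=-1→X../XX./O.O; (1,2)=-1→X../X.X/O.O; (2,1)=-1→X../X../OXO
ply 3, O at XX./X../O.O | (0,2)=+1→XXO/X../O.O*; (1,1)=+1→XX./XO./O.O; (1,2)=+1→XX./X.O/O.O; (2,1)=+1→XX./X../OOO
ply 4, X at XXO/X../O.O | (1,1)=-1→XXO/XX./O.O*; (1,2)=-1→XXO/X.X/O.O; (2,1)=-1→XXO/X../OXO
ply 5, O at XXO/XX./O.O | (1,2)=-1→XXO/XXO/O.O; (2,1)=+1→XXO/XX./OOO*
ply 6: XXO/XX./OOO is terminal -1 (X); from X../X../..O depth 6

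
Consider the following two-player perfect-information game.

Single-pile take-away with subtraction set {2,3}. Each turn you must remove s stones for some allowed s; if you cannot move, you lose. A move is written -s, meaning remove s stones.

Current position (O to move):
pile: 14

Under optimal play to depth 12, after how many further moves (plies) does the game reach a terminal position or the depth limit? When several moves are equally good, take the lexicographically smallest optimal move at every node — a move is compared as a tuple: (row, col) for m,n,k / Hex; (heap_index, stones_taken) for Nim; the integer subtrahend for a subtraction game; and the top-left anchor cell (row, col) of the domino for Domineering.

ply 1, O at 14 | -2=-1→12; -3=+1→11*
ply 2, X at 11 | -2=-1→9*; -3=-1→8
ply 3, O at 9 | -2=-1→7; -3=+1→6*
ply 4, X at 6 | -2=-1→4*; -3=-1→3
ply 5, O at 4 | -2=-1→2; -3=+1→1*
ply 6: 1 is terminal -1 (X); from 14 depth 12

PV length from [14]: 5 plies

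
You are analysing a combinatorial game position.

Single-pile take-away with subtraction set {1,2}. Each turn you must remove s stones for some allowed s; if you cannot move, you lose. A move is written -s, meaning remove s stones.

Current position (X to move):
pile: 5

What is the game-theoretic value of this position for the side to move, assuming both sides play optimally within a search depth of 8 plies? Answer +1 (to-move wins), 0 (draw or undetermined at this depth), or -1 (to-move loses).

value(5, X) = +1

p1 X@[5]: -1[4]-1 -2[3]+1*
p2 O@[3]: -1[2]-1* -2[1]-1
p3 X@[2]: -1[1]-1 -2[0]+1*
p4 O@[0] terminal -1; root [5] d8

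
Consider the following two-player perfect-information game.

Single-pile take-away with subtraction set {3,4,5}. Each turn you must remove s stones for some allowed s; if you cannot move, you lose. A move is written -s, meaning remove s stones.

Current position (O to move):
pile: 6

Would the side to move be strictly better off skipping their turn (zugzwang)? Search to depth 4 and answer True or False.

zugzwang(6, O) = False

[6] O move#1: -3:-1/3, -4:+1/2*, -5:+1/1
[2] end (terminal -1, X#2); searched 6 to 4
suppose O passes — search the same position with X to move:
pass> [6] X move#1: -3:-1/3, -4:+1/2*, -5:+1/1
pass> [2] end (terminal -1, O#2); searched 6 to 4
for O: play +1, pass -1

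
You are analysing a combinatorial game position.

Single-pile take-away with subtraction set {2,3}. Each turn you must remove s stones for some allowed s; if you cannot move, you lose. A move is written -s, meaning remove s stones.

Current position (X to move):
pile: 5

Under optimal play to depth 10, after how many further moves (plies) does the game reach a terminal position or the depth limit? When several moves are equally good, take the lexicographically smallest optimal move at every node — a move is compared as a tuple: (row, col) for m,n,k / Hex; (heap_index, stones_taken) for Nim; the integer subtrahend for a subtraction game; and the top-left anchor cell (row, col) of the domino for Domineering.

PV length from [5]: 2 plies

p1 X@[5]: -2[3]-1* -3[2]-1
p2 O@[3]: -2[1]+1* -3[0]+1
p3 X@[1] terminal -1; root [5] d10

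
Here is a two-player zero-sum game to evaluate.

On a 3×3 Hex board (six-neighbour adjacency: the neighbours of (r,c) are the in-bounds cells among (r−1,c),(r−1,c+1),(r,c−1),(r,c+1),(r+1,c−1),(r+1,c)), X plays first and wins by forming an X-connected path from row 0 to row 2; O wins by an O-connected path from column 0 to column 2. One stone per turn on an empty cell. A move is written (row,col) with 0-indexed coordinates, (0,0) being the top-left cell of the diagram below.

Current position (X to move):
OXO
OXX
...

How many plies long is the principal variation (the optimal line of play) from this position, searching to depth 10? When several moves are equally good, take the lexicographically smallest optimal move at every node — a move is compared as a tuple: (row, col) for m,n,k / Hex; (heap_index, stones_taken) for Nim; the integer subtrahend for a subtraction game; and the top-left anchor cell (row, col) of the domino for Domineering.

PV length from [OXO/OXX/...]: 1 ply

p1 X@[OXO/OXX/...]: (2,0)[OXO/OXX/X..]+1* (2,1)[OXO/OXX/.X.]+1 (2,2)[OXO/OXX/..X]+1
p2 O@[OXO/OXX/X..] terminal -1; root [OXO/OXX/...] d10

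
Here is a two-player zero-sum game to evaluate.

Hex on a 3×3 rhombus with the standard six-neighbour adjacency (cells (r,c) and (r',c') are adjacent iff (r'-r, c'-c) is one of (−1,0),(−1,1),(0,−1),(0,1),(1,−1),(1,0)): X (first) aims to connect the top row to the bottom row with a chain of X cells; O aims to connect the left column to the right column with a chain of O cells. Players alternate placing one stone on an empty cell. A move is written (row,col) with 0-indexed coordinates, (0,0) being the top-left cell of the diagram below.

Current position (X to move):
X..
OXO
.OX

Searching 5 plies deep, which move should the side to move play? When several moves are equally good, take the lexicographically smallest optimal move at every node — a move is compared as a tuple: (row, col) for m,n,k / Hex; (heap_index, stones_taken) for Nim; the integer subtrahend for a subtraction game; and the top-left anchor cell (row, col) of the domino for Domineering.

ply 1, X at X../OXO/.OX | (0,1)=-1→XX./OXO/.OX; (0,2)=-1→X.X/OXO/.OX; (2,0)=+1→X../OXO/XOX*
ply 2, O at X../OXO/XOX | (0,1)=-1→XO./OXO/XOX*; (0,2)=-1→X.O/OXO/XOX
ply 3, X at XO./OXO/XOX | (0,2)=+1→XOX/OXO/XOX*
ply 4: XOX/OXO/XOX is terminal -1 (O); from X../OXO/.OX depth 5

X's best at [X../OXO/.OX]: (2,0)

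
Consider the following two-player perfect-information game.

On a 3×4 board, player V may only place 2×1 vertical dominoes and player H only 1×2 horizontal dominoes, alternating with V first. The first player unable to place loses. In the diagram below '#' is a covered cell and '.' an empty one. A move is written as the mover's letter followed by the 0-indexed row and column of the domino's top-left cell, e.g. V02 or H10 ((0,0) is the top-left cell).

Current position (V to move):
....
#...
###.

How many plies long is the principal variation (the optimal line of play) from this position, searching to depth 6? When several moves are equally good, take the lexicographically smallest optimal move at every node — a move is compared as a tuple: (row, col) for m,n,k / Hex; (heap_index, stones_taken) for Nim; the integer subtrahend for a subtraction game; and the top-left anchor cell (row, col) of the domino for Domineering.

p1 V@[..../#.../###.]: V01[.#../##../###.]-1 V02[..#./#.#./###.]+1* V03[...#/#..#/###.]-1 V13[..../#..#/####]-1
p2 H@[..#./#.#./###.]: H00[###./#.#./###.]-1*
p3 V@[###./#.#./###.]: V03[####/#.##/###.]+1* V13[###./#.##/####]+1
p4 H@[####/#.##/###.] terminal -1; root [..../#.../###.] d6

PV length from [..../#.../###.]: 3 plies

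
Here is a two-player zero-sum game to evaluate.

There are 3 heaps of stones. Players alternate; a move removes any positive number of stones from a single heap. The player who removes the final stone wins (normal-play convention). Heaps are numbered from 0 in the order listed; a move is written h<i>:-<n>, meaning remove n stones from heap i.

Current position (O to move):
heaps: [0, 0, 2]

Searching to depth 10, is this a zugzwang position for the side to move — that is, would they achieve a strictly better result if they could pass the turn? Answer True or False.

zugzwang((0,0,2), O) = False

ply 1, O at (0,0,2) | h2:-1=-1→(0,0,1); h2:-2=+1→(0,0,0)*
ply 2: (0,0,0) is terminal -1 (X); from (0,0,2) depth 10
suppose O passes — search the same position with X to move:
pass> ply 1, X at (0,0,2) | h2:-1=-1→(0,0,1); h2:-2=+1→(0,0,0)*
pass> ply 2: (0,0,0) is terminal -1 (O); from (0,0,2) depth 10
for O: play +1, pass -1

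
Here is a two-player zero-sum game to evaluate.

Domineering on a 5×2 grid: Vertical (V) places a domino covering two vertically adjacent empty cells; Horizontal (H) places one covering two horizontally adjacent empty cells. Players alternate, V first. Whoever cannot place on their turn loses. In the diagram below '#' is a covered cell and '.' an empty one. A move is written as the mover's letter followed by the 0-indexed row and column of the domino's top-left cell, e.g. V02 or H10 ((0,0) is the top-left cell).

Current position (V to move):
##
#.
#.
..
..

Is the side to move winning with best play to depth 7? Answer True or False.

ply 1, V at ##/#./#./../.. | V11=-1→##/##/##/../..; V21=-1→##/#./##/.#/..; V30=+1→##/#./#./#./#.*; V31=+1→##/#./#./.#/.#
ply 2: ##/#./#./#./#. is terminal -1 (H); from ##/#./#./../.. depth 7

V winning at [##/#./#./../..]: True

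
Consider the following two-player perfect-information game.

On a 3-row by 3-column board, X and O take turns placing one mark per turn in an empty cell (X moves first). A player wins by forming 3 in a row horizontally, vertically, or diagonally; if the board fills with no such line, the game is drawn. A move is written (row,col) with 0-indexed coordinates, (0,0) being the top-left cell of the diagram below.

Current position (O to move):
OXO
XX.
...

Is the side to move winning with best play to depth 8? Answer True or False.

p1 O@[OXO/XX./...]: (1,2)[OXO/XXO/...]-1* (2,0)[OXO/XX./O..]-1 (2,1)[OXO/XX./.O.]-1 (2,2)[OXO/XX./..O]-1
p2 X@[OXO/XXO/...]: (2,0)[OXO/XXO/X..]-1 (2,1)[OXO/XXO/.X.]+1* (2,2)[OXO/XXO/..X]+0
p3 O@[OXO/XXO/.X.] terminal -1; root [OXO/XX./...] d8

O winning at [OXO/XX./...]: False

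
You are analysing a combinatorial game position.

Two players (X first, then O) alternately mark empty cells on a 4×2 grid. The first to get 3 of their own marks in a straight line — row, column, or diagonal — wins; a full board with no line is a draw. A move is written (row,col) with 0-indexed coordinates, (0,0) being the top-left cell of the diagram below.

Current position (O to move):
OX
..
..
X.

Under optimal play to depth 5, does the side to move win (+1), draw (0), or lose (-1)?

ply 1, O at OX/../../X. | (1,0)=+0→OX/O./../X.*; (1,1)=+0→OX/.O/../X.; (2,0)=+0→OX/../O./X.; (2,1)=+0→OX/../.O/X.; (3,1)=+0→OX/../../XO
ply 2, X at OX/O./../X. | (1,1)=-1→OX/OX/../X.; (2,0)=+0→OX/O./X./X.*; (2,1)=-1→OX/O./.X/X.; (3,1)=-1→OX/O./../XX
ply 3, O at OX/O./X./X. | (1,1)=+0→OX/OO/X./X.*; (2,1)=+0→OX/O./XO/X.; (3,1)=+0→OX/O./X./XO
ply 4, X at OX/OO/X./X. | (2,1)=+0→OX/OO/XX/X.*; (3,1)=+0→OX/OO/X./XX
ply 5, O at OX/OO/XX/X. | (3,1)=+0→OX/OO/XX/XO*
ply 6: OX/OO/XX/XO is terminal +0 (X); from OX/../../X. depth 5

value(OX/../../X., O) = 0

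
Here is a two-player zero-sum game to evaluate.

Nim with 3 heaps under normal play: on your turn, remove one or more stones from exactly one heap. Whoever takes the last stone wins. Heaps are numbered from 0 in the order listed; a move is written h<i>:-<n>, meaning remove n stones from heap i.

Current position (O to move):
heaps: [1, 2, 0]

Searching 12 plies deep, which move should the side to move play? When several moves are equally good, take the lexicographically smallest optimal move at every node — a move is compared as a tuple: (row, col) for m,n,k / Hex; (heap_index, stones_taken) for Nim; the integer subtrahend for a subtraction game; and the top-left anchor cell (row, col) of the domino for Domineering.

ply 1, O at (1,2,0) | h0:-1=-1→(0,2,0); h1:-1=+1→(1,1,0)*; h1:-2=-1→(1,0,0)
ply 2, X at (1,1,0) | h0:-1=-1→(0,1,0)*; h1:-1=-1→(1,0,0)
ply 3, O at (0,1,0) | h1:-1=+1→(0,0,0)*
ply 4: (0,0,0) is terminal -1 (X); from (1,2,0) depth 12

O's best at [(1,2,0)]: h1:-1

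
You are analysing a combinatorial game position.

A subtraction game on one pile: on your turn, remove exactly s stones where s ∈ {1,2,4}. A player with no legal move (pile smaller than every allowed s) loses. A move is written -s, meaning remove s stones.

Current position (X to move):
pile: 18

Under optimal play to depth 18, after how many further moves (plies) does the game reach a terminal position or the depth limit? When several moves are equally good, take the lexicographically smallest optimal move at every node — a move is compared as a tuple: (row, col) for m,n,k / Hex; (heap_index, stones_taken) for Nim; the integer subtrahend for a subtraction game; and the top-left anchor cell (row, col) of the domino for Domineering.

[18] X move#1: -1:-1/17*, -2:-1/16, -4:-1/14
[17] O move#2: -1:-1/16, -2:+1/15*, -4:-1/13
[15] X move#3: -1:-1/14*, -2:-1/13, -4:-1/11
[14] O move#4: -1:-1/13, -2:+1/12*, -4:-1/10
[12] X move#5: -1:-1/11*, -2:-1/10, -4:-1/8
[11] O move#6: -1:-1/10, -2:+1/9*, -4:-1/7
[9] X move#7: -1:-1/8*, -2:-1/7, -4:-1/5
[8] O move#8: -1:-1/7, -2:+1/6*, -4:-1/4
[6] X move#9: -1:-1/5*, -2:-1/4, -4:-1/2
[5] O move#10: -1:-1/4, -2:+1/3*, -4:-1/1
[3] X move#11: -1:-1/2*, -2:-1/1
[2] O move#12: -1:-1/1, -2:+1/0*
[0] end (terminal -1, X#13); searched 18 to 18

PV length from [18]: 12 plies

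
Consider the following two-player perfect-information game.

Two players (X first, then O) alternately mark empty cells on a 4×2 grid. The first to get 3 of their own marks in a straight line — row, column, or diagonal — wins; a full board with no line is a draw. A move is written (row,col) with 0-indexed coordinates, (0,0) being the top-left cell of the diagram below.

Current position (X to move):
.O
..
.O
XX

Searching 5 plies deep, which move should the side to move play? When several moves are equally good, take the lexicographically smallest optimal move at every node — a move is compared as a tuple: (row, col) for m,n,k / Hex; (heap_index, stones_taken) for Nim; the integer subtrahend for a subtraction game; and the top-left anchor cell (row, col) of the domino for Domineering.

ply 1, X at .O/../.O/XX | (0,0)=-1→XO/../.O/XX; (1,0)=-1→.O/X./.O/XX; (1,1)=+0→.O/.X/.O/XX*; (2,0)=-1→.O/../XO/XX
ply 2, O at .O/.X/.O/XX | (0,0)=+0→OO/.X/.O/XX*; (1,0)=+0→.O/OX/.O/XX; (2,0)=+0→.O/.X/OO/XX
ply 3, X at OO/.X/.O/XX | (1,0)=+0→OO/XX/.O/XX*; (2,0)=+0→OO/.X/XO/XX
ply 4, O at OO/XX/.O/XX | (2,0)=+0→OO/XX/OO/XX*
ply 5: OO/XX/OO/XX is terminal +0 (X); from .O/../.O/XX depth 5

X's best at [.O/../.O/XX]: (1,1)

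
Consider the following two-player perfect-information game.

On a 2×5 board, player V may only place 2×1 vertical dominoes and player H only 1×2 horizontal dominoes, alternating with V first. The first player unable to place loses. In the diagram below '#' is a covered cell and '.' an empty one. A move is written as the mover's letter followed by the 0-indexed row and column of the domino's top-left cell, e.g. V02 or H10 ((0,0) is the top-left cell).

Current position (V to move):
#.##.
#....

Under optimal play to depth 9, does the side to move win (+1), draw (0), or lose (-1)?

value(#.##./#...., V) = -1

ply 1, V at #.##./#.... | V01=-1→####./##...*; V04=-1→#.###/#...#
ply 2, H at ####./##... | H12=-1→####./####.; H13=+1→####./##.##*
ply 3: ####./##.## is terminal -1 (V); from #.##./#.... depth 9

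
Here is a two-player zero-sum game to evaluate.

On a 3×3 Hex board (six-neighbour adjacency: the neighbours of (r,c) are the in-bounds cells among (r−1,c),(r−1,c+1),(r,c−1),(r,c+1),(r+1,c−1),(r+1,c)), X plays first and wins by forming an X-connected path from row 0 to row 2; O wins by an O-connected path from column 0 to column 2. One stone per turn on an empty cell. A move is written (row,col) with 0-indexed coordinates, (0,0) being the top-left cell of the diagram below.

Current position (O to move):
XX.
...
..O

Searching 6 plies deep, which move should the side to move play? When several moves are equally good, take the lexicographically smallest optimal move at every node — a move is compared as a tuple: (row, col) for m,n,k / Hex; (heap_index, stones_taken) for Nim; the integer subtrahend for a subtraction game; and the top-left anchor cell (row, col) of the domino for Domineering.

O's best at [XX./.../..O]: (1,1)

[XX./.../..O] O move#1: (0,2):-1/XXO/.../..O, (1,0):-1/XX./O../..O, (1,1):+1/XX./.O./..O*, (1,2):-1/XX./..O/..O, (2,0):+1/XX./.../O.O, (2,1):-1/XX./.../.OO
[XX./.O./..O] X move#2: (0,2):-1/XXX/.O./..O*, (1,0):-1/XX./XO./..O, (1,2):-1/XX./.OX/..O, (2,0):-1/XX./.O./X.O, (2,1):-1/XX./.O./.XO
[XXX/.O./..O] O move#3: (1,0):+1/XXX/OO./..O*, (1,2):+1/XXX/.OO/..O, (2,0):+1/XXX/.O./O.O, (2,1):+1/XXX/.O./.OO
[XXX/OO./..O] X move#4: (1,2):-1/XXX/OOX/..O*, (2,0):-1/XXX/OO./X.O, (2,1):-1/XXX/OO./.XO
[XXX/OOX/..O] O move#5: (2,0):-1/XXX/OOX/O.O, (2,1):+1/XXX/OOX/.OO*
[XXX/OOX/.OO] end (terminal -1, X#6); searched XX./.../..O to 6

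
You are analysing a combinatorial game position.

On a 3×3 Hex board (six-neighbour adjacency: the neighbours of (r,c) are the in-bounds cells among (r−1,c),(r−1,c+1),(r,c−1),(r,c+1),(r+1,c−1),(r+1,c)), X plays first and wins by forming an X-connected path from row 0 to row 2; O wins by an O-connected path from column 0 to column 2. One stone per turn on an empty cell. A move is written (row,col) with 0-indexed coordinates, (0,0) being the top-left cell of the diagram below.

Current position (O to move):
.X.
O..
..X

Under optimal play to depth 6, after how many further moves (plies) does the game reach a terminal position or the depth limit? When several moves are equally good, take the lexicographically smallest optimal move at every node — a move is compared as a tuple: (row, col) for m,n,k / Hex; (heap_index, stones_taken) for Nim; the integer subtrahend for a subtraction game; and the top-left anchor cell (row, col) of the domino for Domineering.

PV length from [.X./O../..X]: 3 plies

ply 1, O at .X./O../..X | (0,0)=-1→OX./O../..X; (0,2)=-1→.XO/O../..X; (1,1)=+1→.X./OO./..X*; (1,2)=-1→.X./O.O/..X; (2,0)=-1→.X./O../O.X; (2,1)=-1→.X./O../.OX
ply 2, X at .X./OO./..X | (0,0)=-1→XX./OO./..X*; (0,2)=-1→.XX/OO./..X; (1,2)=-1→.X./OOX/..X; (2,0)=-1→.X./OO./X.X; (2,1)=-1→.X./OO./.XX
ply 3, O at XX./OO./..X | (0,2)=+1→XXO/OO./..X*; (1,2)=+1→XX./OOO/..X; (2,0)=+1→XX./OO./O.X; (2,1)=+1→XX./OO./.OX
ply 4: XXO/OO./..X is terminal -1 (X); from .X./O../..X depth 6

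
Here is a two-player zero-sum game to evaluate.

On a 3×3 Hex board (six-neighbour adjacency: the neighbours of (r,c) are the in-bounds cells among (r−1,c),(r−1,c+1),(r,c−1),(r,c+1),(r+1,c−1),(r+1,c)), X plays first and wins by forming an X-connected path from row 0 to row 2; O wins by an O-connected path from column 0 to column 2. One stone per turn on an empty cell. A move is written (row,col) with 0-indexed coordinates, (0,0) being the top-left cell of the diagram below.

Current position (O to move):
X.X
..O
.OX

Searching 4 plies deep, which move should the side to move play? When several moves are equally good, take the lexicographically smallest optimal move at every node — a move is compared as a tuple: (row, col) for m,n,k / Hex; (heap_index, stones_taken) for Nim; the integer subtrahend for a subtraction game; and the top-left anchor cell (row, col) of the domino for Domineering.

[X.X/..O/.OX] O move#1: (0,1):-1/XOX/..O/.OX, (1,0):+1/X.X/O.O/.OX*, (1,1):+1/X.X/.OO/.OX, (2,0):+1/X.X/..O/OOX
[X.X/O.O/.OX] X move#2: (0,1):-1/XXX/O.O/.OX*, (1,1):-1/X.X/OXO/.OX, (2,0):-1/X.X/O.O/XOX
[XXX/O.O/.OX] O move#3: (1,1):+1/XXX/OOO/.OX*, (2,0):+1/XXX/O.O/OOX
[XXX/OOO/.OX] end (terminal -1, X#4); searched X.X/..O/.OX to 4

O's best at [X.X/..O/.OX]: (1,0)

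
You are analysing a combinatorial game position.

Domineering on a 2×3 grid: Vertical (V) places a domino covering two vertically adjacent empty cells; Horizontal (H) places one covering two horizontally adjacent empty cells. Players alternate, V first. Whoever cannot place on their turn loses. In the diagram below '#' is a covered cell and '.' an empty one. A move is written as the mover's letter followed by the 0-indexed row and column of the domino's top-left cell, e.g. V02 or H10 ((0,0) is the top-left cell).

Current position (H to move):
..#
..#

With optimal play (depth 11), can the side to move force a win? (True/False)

ply 1, H at ..#/..# | H00=+1→###/..#*; H10=+1→..#/###
ply 2: ###/..# is terminal -1 (V); from ..#/..# depth 11

H winning at [..#/..#]: True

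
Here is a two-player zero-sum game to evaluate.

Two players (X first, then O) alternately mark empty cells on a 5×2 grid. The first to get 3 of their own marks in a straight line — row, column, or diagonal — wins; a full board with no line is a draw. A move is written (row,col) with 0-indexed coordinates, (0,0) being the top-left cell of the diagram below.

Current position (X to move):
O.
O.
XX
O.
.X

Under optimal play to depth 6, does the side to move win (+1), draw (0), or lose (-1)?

[O./O./XX/O./.X] X move#1: (0,1):+1/OX/O./XX/O./.X*, (1,1):+1/O./OX/XX/O./.X, (3,1):+1/O./O./XX/OX/.X, (4,0):+0/O./O./XX/O./XX
[OX/O./XX/O./.X] O move#2: (1,1):-1/OX/OO/XX/O./.X*, (3,1):-1/OX/O./XX/OO/.X, (4,0):-1/OX/O./XX/O./OX
[OX/OO/XX/O./.X] X move#3: (3,1):+1/OX/OO/XX/OX/.X*, (4,0):+0/OX/OO/XX/O./XX
[OX/OO/XX/OX/.X] end (terminal -1, O#4); searched O./O./XX/O./.X to 6

value(O./O./XX/O./.X, X) = +1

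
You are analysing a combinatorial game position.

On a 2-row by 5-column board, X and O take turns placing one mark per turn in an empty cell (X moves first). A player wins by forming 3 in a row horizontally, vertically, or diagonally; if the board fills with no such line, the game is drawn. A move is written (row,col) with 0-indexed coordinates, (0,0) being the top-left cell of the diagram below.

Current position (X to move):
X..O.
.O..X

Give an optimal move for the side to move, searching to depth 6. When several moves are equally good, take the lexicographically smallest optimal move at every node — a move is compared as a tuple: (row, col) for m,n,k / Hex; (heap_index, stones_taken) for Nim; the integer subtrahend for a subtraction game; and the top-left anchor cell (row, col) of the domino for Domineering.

X's best at [X..O./.O..X]: (0,2)

p1 X@[X..O./.O..X]: (0,1)[XX.O./.O..X]-1 (0,2)[X.XO./.O..X]+0* (0,4)[X..OX/.O..X]-1 (1,0)[X..O./XO..X]-1 (1,2)[X..O./.OX.X]+0 (1,3)[X..O./.O.XX]-1
p2 O@[X.XO./.O..X]: (0,1)[XOXO./.O..X]+0* (0,4)[X.XOO/.O..X]-1 (1,0)[X.XO./OO..X]-1 (1,2)[X.XO./.OO.X]-1 (1,3)[X.XO./.O.OX]-1
p3 X@[XOXO./.O..X]: (0,4)[XOXOX/.O..X]-1 (1,0)[XOXO./XO..X]+0* (1,2)[XOXO./.OX.X]+0 (1,3)[XOXO./.O.XX]+0
p4 O@[XOXO./XO..X]: (0,4)[XOXOO/XO..X]+0* (1,2)[XOXO./XOO.X]+0 (1,3)[XOXO./XO.OX]+0
p5 X@[XOXOO/XO..X]: (1,2)[XOXOO/XOX.X]+0* (1,3)[XOXOO/XO.XX]+0
p6 O@[XOXOO/XOX.X]: (1,3)[XOXOO/XOXOX]+0*
p7 X@[XOXOO/XOXOX] terminal +0; root [X..O./.O..X] d6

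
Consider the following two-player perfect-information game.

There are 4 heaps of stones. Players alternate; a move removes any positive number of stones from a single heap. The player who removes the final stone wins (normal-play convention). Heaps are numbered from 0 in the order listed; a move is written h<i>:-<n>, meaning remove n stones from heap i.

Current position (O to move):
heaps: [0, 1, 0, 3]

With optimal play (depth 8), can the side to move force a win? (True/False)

ply 1, O at (0,1,0,3) | h1:-1=-1→(0,0,0,3); h3:-1=-1→(0,1,0,2); h3:-2=+1→(0,1,0,1)*; h3:-3=-1→(0,1,0,0)
ply 2, X at (0,1,0,1) | h1:-1=-1→(0,0,0,1)*; h3:-1=-1→(0,1,0,0)
ply 3, O at (0,0,0,1) | h3:-1=+1→(0,0,0,0)*
ply 4: (0,0,0,0) is terminal -1 (X); from (0,1,0,3) depth 8

O winning at [(0,1,0,3)]: True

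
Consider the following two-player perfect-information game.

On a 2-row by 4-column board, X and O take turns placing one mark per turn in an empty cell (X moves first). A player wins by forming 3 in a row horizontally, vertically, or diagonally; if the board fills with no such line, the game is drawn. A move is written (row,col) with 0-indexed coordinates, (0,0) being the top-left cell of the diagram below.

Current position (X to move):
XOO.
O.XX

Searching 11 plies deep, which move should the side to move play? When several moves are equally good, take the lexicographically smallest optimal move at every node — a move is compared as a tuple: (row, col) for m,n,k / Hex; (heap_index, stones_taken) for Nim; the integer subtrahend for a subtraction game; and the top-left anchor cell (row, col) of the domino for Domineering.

[XOO./O.XX] X move#1: (0,3):+0/XOOX/O.XX, (1,1):+1/XOO./OXXX*
[XOO./OXXX] end (terminal -1, O#2); searched XOO./O.XX to 11

X's best at [XOO./O.XX]: (1,1)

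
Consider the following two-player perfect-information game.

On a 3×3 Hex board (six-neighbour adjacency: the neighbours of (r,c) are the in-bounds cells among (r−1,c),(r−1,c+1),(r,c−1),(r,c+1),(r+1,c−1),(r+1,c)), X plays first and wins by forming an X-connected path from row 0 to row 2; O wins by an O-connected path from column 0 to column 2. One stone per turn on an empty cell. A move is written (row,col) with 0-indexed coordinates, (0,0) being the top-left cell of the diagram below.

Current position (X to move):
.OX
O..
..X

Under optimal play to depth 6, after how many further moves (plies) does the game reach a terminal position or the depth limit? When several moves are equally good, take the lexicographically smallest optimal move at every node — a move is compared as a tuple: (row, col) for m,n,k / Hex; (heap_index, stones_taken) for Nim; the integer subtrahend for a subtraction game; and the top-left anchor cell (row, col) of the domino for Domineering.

p1 X@[.OX/O../..X]: (0,0)[XOX/O../..X]+1* (1,1)[.OX/OX./..X]+1 (1,2)[.OX/O.X/..X]+1 (2,0)[.OX/O../X.X]+1 (2,1)[.OX/O../.XX]+1
p2 O@[XOX/O../..X]: (1,1)[XOX/OO./..X]-1* (1,2)[XOX/O.O/..X]-1 (2,0)[XOX/O../O.X]-1 (2,1)[XOX/O../.OX]-1
p3 X@[XOX/OO./..X]: (1,2)[XOX/OOX/..X]+1* (2,0)[XOX/OO./X.X]-1 (2,1)[XOX/OO./.XX]-1
p4 O@[XOX/OOX/..X] terminal -1; root [.OX/O../..X] d6

PV length from [.OX/O../..X]: 3 plies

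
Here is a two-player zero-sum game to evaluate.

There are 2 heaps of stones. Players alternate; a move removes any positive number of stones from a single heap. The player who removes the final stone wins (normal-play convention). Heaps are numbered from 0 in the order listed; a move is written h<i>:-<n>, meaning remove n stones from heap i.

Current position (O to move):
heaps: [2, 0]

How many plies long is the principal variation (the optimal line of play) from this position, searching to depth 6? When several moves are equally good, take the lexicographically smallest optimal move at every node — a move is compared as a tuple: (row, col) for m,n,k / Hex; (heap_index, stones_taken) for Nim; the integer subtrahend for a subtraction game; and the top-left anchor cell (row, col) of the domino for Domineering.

PV length from [(2,0)]: 1 ply

p1 O@[(2,0)]: h0:-1[(1,0)]-1 h0:-2[(0,0)]+1*
p2 X@[(0,0)] terminal -1; root [(2,0)] d6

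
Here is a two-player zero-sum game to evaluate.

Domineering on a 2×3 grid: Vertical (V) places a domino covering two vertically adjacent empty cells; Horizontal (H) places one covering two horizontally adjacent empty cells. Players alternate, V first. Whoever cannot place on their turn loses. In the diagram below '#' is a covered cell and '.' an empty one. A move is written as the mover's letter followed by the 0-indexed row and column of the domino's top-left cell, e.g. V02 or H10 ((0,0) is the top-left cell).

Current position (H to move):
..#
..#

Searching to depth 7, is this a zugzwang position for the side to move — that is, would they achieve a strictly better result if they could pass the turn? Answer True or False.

zugzwang(..#/..#, H) = False

ply 1, H at ..#/..# | H00=+1→###/..#*; H10=+1→..#/###
ply 2: ###/..# is terminal -1 (V); from ..#/..# depth 7
if H skipped the turn, V would face:
~ ply 1, V at ..#/..# | V00=+1→#.#/#.#*; V01=+1→.##/.##
~ ply 2: #.#/#.# is terminal -1 (H); from ..#/..# depth 7
compare (H): move=+1 vs pass=-1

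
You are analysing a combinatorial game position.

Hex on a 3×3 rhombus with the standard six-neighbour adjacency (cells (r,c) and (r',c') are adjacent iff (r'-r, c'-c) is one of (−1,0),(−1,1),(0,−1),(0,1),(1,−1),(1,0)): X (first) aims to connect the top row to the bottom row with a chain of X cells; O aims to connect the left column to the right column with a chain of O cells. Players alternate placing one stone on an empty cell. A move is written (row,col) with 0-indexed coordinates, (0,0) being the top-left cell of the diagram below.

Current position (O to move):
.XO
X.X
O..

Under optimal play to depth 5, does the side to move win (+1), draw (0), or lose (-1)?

ply 1, O at .XO/X.X/O.. | (0,0)=-1→OXO/X.X/O..; (1,1)=+1→.XO/XOX/O..*; (2,1)=+1→.XO/X.X/OO.; (2,2)=+1→.XO/X.X/O.O
ply 2: .XO/XOX/O.. is terminal -1 (X); from .XO/X.X/O.. depth 5

value(.XO/X.X/O.., O) = +1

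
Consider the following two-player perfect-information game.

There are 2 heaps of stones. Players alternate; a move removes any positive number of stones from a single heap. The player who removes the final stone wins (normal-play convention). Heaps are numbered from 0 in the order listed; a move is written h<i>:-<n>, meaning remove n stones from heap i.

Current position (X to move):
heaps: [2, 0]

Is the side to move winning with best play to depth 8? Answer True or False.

[(2,0)] X move#1: h0:-1:-1/(1,0), h0:-2:+1/(0,0)*
[(0,0)] end (terminal -1, O#2); searched (2,0) to 8

X winning at [(2,0)]: True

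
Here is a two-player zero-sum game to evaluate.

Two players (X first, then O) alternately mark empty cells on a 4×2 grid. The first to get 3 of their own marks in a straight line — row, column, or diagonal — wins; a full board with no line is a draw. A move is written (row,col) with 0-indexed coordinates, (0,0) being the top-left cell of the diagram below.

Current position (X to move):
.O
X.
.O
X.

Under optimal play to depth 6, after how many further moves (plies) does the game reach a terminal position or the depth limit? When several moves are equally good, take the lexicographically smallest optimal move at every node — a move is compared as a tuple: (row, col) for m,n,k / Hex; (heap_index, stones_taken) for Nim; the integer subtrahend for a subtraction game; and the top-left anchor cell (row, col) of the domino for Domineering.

[.O/X./.O/X.] X move#1: (0,0):-1/XO/X./.O/X., (1,1):+0/.O/XX/.O/X., (2,0):+1/.O/X./XO/X.*, (3,1):-1/.O/X./.O/XX
[.O/X./XO/X.] end (terminal -1, O#2); searched .O/X./.O/X. to 6

PV length from [.O/X./.O/X.]: 1 ply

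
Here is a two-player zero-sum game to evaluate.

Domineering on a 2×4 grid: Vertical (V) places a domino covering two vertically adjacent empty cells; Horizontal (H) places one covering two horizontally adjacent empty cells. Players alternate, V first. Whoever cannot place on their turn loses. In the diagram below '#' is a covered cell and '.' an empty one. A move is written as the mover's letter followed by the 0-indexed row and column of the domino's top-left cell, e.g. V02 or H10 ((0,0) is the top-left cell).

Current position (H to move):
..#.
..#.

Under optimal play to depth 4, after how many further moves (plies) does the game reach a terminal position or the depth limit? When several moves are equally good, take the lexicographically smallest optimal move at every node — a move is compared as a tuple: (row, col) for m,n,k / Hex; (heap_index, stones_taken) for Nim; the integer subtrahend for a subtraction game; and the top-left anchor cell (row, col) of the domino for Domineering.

PV length from [..#./..#.]: 3 plies

p1 H@[..#./..#.]: H00[###./..#.]+1* H10[..#./###.]+1
p2 V@[###./..#.]: V03[####/..##]-1*
p3 H@[####/..##]: H10[####/####]+1*
p4 V@[####/####] terminal -1; root [..#./..#.] d4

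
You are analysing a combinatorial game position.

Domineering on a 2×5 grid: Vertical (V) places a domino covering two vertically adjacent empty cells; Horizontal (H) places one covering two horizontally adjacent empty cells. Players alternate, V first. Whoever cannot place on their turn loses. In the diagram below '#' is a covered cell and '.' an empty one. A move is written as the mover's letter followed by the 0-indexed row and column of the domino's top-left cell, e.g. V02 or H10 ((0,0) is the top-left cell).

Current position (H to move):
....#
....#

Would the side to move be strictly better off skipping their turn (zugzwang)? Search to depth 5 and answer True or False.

p1 H@[....#/....#]: H00[##..#/....#]-1 H01[.##.#/....#]+1* H02[..###/....#]-1 H10[....#/##..#]-1 H11[....#/.##.#]+1 H12[....#/..###]-1
p2 V@[.##.#/....#]: V00[###.#/#...#]-1* V03[.####/...##]-1
p3 H@[###.#/#...#]: H11[###.#/###.#]-1 H12[###.#/#.###]+1*
p4 V@[###.#/#.###] terminal -1; root [....#/....#] d5
if H skipped the turn, V would face:
~ p1 V@[....#/....#]: V00[#...#/#...#]-1* V01[.#..#/.#..#]-1 V02[..#.#/..#.#]-1 V03[...##/...##]-1
~ p2 H@[#...#/#...#]: H01[###.#/#...#]+1* H02[#.###/#...#]+1 H11[#...#/###.#]+1 H12[#...#/#.###]+1
~ p3 V@[###.#/#...#]: V03[#####/#..##]-1*
~ p4 H@[#####/#..##]: H11[#####/#####]+1*
~ p5 V@[#####/#####] terminal -1; root [....#/....#] d5
compare (H): move=+1 vs pass=+1

zugzwang(....#/....#, H) = False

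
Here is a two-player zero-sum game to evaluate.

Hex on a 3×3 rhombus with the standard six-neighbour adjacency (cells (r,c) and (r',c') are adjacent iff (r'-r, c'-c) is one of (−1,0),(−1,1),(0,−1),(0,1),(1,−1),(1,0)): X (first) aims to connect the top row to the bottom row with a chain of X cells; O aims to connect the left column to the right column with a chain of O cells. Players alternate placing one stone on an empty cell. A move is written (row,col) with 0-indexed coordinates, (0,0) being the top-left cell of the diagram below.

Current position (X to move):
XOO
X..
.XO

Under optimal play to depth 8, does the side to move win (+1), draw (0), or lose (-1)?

value(XOO/X../.XO, X) = +1

[XOO/X../.XO] X move#1: (1,1):+1/XOO/XX./.XO*, (1,2):+1/XOO/X.X/.XO, (2,0):+1/XOO/X../XXO
[XOO/XX./.XO] end (terminal -1, O#2); searched XOO/X../.XO to 8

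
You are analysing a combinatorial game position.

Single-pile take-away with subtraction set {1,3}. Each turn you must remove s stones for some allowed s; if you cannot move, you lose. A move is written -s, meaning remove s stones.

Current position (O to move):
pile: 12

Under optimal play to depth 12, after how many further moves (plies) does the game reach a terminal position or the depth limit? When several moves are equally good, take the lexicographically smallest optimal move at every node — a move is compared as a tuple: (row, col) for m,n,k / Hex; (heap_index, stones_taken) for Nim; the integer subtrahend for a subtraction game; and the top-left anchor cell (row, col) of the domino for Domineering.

PV length from [12]: 12 plies

p1 O@[12]: -1[11]-1* -3[9]-1
p2 X@[11]: -1[10]+1* -3[8]+1
p3 O@[10]: -1[9]-1* -3[7]-1
p4 X@[9]: -1[8]+1* -3[6]+1
p5 O@[8]: -1[7]-1* -3[5]-1
p6 X@[7]: -1[6]+1* -3[4]+1
p7 O@[6]: -1[5]-1* -3[3]-1
p8 X@[5]: -1[4]+1* -3[2]+1
p9 O@[4]: -1[3]-1* -3[1]-1
p10 X@[3]: -1[2]+1* -3[0]+1
p11 O@[2]: -1[1]-1*
p12 X@[1]: -1[0]+1*
p13 O@[0] terminal -1; root [12] d12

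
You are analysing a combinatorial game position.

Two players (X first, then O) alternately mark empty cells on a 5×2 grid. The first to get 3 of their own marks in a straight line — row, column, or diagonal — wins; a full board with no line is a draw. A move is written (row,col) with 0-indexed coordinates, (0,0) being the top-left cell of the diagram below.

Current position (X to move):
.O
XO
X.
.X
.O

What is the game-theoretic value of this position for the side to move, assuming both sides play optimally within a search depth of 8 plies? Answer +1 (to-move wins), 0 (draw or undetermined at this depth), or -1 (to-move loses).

value(.O/XO/X./.X/.O, X) = +1

ply 1, X at .O/XO/X./.X/.O | (0,0)=+1→XO/XO/X./.X/.O*; (2,1)=+1→.O/XO/XX/.X/.O; (3,0)=+1→.O/XO/X./XX/.O; (4,0)=-1→.O/XO/X./.X/XO
ply 2: XO/XO/X./.X/.O is terminal -1 (O); from .O/XO/X./.X/.O depth 8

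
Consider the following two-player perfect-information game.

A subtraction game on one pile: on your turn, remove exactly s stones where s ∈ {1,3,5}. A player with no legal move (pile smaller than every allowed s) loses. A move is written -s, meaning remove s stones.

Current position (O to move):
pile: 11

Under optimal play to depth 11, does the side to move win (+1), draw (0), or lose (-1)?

ply 1, O at 11 | -1=+1→10*; -3=+1→8; -5=+1→6
ply 2, X at 10 | -1=-1→9*; -3=-1→7; -5=-1→5
ply 3, O at 9 | -1=+1→8*; -3=+1→6; -5=+1→4
ply 4, X at 8 | -1=-1→7*; -3=-1→5; -5=-1→3
ply 5, O at 7 | -1=+1→6*; -3=+1→4; -5=+1→2
ply 6, X at 6 | -1=-1→5*; -3=-1→3; -5=-1→1
ply 7, O at 5 | -1=+1→4*; -3=+1→2; -5=+1→0
ply 8, X at 4 | -1=-1→3*; -3=-1→1
ply 9, O at 3 | -1=+1→2*; -3=+1→0
ply 10, X at 2 | -1=-1→1*
ply 11, O at 1 | -1=+1→0*
ply 12: 0 is terminal -1 (X); from 11 depth 11

value(11, O) = +1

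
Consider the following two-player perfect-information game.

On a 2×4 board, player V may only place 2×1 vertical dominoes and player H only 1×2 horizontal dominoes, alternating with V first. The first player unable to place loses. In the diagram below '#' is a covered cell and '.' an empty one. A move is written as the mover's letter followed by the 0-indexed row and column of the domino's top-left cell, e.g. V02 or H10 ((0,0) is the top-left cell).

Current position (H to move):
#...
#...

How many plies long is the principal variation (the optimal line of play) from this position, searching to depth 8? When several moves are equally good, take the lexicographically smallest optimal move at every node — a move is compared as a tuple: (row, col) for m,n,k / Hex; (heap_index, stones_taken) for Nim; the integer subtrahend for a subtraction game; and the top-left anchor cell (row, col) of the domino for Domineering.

PV length from [#.../#...]: 3 plies

[#.../#...] H move#1: H01:+1/###./#...*, H02:+1/#.##/#..., H11:+1/#.../###., H12:+1/#.../#.##
[###./#...] V move#2: V03:-1/####/#..#*
[####/#..#] H move#3: H11:+1/####/####*
[####/####] end (terminal -1, V#4); searched #.../#... to 8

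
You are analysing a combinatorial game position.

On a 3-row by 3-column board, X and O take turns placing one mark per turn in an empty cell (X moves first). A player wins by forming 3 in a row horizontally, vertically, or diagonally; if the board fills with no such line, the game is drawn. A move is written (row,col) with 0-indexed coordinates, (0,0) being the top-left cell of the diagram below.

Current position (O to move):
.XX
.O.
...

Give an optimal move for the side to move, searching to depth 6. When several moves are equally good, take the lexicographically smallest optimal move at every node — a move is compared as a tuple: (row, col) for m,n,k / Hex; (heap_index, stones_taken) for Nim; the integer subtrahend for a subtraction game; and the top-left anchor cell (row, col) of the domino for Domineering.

O's best at [.XX/.O./...]: (0,0)

p1 O@[.XX/.O./...]: (0,0)[OXX/.O./...]+0* (1,0)[.XX/OO./...]-1 (1,2)[.XX/.OO/...]-1 (2,0)[.XX/.O./O..]-1 (2,1)[.XX/.O./.O.]-1 (2,2)[.XX/.O./..O]-1
p2 X@[OXX/.O./...]: (1,0)[OXX/XO./...]-1 (1,2)[OXX/.OX/...]-1 (2,0)[OXX/.O./X..]-1 (2,1)[OXX/.O./.X.]-1 (2,2)[OXX/.O./..X]+0*
p3 O@[OXX/.O./..X]: (1,0)[OXX/OO./..X]-1 (1,2)[OXX/.OO/..X]+0* (2,0)[OXX/.O./O.X]-1 (2,1)[OXX/.O./.OX]-1
p4 X@[OXX/.OO/..X]: (1,0)[OXX/XOO/..X]+0* (2,0)[OXX/.OO/X.X]-1 (2,1)[OXX/.OO/.XX]-1
p5 O@[OXX/XOO/..X]: (2,0)[OXX/XOO/O.X]+0* (2,1)[OXX/XOO/.OX]+0
p6 X@[OXX/XOO/O.X]: (2,1)[OXX/XOO/OXX]+0*
p7 O@[OXX/XOO/OXX] terminal +0; root [.XX/.O./...] d6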